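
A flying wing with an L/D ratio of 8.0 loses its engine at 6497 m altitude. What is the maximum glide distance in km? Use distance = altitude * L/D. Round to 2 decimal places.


Step 1: Glide distance = altitude * L/D = 6497 * 8.0 = 51976.0 m
Step 2: Convert to km: 51976.0 / 1000 = 51.98 km

51.98


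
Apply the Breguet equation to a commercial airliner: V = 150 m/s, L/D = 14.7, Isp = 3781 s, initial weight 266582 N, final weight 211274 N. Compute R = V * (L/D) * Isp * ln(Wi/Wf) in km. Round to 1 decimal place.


Step 1: Coefficient = V * (L/D) * Isp = 150 * 14.7 * 3781 = 8337105.0 m
Step 2: Wi/Wf = 266582 / 211274 = 1.261783
Step 3: ln(1.261783) = 0.232526
Step 4: R = 8337105.0 * 0.232526 = 1938593.8 m = 1938.6 km

1938.6


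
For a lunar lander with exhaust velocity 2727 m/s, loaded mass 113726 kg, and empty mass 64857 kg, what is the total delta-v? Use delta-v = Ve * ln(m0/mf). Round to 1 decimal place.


Step 1: Mass ratio m0/mf = 113726 / 64857 = 1.753488
Step 2: ln(1.753488) = 0.561607
Step 3: delta-v = 2727 * 0.561607 = 1531.5 m/s

1531.5


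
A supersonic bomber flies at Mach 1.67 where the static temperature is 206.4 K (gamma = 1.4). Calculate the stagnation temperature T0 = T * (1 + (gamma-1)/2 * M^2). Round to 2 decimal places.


Step 1: (gamma-1)/2 = 0.2
Step 2: M^2 = 2.7889
Step 3: 1 + 0.2 * 2.7889 = 1.55778
Step 4: T0 = 206.4 * 1.55778 = 321.53 K

321.53


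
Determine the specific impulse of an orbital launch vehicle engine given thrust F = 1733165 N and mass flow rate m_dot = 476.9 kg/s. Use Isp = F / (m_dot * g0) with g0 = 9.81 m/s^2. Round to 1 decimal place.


Step 1: m_dot * g0 = 476.9 * 9.81 = 4678.39
Step 2: Isp = 1733165 / 4678.39 = 370.5 s

370.5


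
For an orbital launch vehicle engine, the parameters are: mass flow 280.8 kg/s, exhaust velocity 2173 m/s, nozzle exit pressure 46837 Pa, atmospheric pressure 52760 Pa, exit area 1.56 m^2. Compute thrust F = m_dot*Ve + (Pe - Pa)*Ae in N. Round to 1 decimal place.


Step 1: Momentum thrust = m_dot * Ve = 280.8 * 2173 = 610178.4 N
Step 2: Pressure thrust = (Pe - Pa) * Ae = (46837 - 52760) * 1.56 = -9239.88 N
Step 3: Total thrust F = 610178.4 + -9239.88 = 600938.5 N

600938.5


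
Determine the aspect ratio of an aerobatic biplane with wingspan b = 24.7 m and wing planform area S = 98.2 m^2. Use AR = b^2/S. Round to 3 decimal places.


Step 1: b^2 = 24.7^2 = 610.09
Step 2: AR = 610.09 / 98.2 = 6.213

6.213


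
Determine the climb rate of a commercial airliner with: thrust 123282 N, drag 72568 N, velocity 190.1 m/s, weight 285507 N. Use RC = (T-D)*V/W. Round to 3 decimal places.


Step 1: Excess thrust = T - D = 123282 - 72568 = 50714 N
Step 2: Excess power = 50714 * 190.1 = 9640731.4 W
Step 3: RC = 9640731.4 / 285507 = 33.767 m/s

33.767


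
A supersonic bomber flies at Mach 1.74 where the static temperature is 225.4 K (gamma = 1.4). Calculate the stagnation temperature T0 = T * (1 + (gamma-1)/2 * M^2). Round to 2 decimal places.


Step 1: (gamma-1)/2 = 0.2
Step 2: M^2 = 3.0276
Step 3: 1 + 0.2 * 3.0276 = 1.60552
Step 4: T0 = 225.4 * 1.60552 = 361.88 K

361.88


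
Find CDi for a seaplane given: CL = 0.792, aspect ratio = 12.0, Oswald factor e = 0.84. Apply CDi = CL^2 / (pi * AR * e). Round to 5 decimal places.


Step 1: CL^2 = 0.792^2 = 0.627264
Step 2: pi * AR * e = 3.14159 * 12.0 * 0.84 = 31.667254
Step 3: CDi = 0.627264 / 31.667254 = 0.01981

0.01981


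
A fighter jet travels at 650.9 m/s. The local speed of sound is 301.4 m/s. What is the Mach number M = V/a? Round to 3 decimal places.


Step 1: M = V / a = 650.9 / 301.4
Step 2: M = 2.160

2.160


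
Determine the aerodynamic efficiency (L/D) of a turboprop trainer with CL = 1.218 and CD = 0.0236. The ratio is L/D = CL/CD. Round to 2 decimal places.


Step 1: L/D = CL / CD = 1.218 / 0.0236
Step 2: L/D = 51.61

51.61


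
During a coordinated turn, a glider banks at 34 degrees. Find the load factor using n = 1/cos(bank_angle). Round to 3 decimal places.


Step 1: Convert 34 degrees to radians = 0.593412
Step 2: cos(34 deg) = 0.829038
Step 3: n = 1 / 0.829038 = 1.206

1.206


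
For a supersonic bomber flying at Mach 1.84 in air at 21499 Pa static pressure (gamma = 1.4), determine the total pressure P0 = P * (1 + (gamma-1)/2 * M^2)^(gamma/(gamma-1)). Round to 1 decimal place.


Step 1: (gamma-1)/2 * M^2 = 0.2 * 3.3856 = 0.67712
Step 2: 1 + 0.67712 = 1.67712
Step 3: Exponent gamma/(gamma-1) = 3.5
Step 4: P0 = 21499 * 1.67712^3.5 = 131338.7 Pa

131338.7


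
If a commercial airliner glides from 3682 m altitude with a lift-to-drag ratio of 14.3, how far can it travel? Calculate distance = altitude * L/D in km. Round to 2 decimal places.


Step 1: Glide distance = altitude * L/D = 3682 * 14.3 = 52652.6 m
Step 2: Convert to km: 52652.6 / 1000 = 52.65 km

52.65


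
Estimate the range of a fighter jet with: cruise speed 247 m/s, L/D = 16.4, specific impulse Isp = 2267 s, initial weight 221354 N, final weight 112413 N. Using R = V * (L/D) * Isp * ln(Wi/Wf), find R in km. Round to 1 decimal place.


Step 1: Coefficient = V * (L/D) * Isp = 247 * 16.4 * 2267 = 9183163.6 m
Step 2: Wi/Wf = 221354 / 112413 = 1.969114
Step 3: ln(1.969114) = 0.677584
Step 4: R = 9183163.6 * 0.677584 = 6222361.4 m = 6222.4 km

6222.4


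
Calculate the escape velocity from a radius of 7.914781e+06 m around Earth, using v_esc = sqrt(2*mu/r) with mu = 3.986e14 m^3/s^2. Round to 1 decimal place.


Step 1: 2*mu/r = 2 * 3.986e14 / 7.914781e+06 = 100722938.5121
Step 2: v_esc = sqrt(100722938.5121) = 10036.1 m/s

10036.1


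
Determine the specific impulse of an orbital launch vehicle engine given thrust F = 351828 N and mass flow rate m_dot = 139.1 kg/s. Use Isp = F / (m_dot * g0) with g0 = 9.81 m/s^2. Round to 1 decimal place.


Step 1: m_dot * g0 = 139.1 * 9.81 = 1364.57
Step 2: Isp = 351828 / 1364.57 = 257.8 s

257.8


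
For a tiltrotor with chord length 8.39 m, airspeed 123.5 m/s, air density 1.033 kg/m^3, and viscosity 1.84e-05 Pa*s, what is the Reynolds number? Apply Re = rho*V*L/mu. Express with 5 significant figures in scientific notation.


Step 1: Numerator = rho * V * L = 1.033 * 123.5 * 8.39 = 1070.358445
Step 2: Re = 1070.358445 / 1.84e-05
Step 3: Re = 5.8172e+07

5.8172e+07


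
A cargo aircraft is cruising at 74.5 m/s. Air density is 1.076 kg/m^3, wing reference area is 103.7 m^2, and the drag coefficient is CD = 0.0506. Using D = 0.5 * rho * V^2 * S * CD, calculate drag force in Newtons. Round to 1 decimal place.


Step 1: Dynamic pressure q = 0.5 * 1.076 * 74.5^2 = 2986.0345 Pa
Step 2: Drag D = q * S * CD = 2986.0345 * 103.7 * 0.0506
Step 3: D = 15668.4 N

15668.4


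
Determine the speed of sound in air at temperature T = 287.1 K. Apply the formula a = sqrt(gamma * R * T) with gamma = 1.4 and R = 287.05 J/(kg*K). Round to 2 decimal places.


Step 1: gamma * R * T = 1.4 * 287.05 * 287.1 = 115376.877
Step 2: a = sqrt(115376.877) = 339.67 m/s

339.67


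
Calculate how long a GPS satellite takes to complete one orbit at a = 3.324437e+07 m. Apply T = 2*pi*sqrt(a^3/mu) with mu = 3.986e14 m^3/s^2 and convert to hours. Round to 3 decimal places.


Step 1: a^3 / mu = 3.674128e+22 / 3.986e14 = 9.217582e+07
Step 2: sqrt(9.217582e+07) = 9600.8241 s
Step 3: T = 2*pi * 9600.8241 = 60323.76 s
Step 4: T in hours = 60323.76 / 3600 = 16.757 hours

16.757


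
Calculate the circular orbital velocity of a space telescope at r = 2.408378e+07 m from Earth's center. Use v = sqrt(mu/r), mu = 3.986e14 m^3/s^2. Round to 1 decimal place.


Step 1: mu / r = 3.986e14 / 2.408378e+07 = 16550558.0935
Step 2: v = sqrt(16550558.0935) = 4068.2 m/s

4068.2


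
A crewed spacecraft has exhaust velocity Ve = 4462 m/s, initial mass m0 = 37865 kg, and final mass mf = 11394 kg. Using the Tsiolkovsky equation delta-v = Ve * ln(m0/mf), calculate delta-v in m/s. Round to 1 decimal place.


Step 1: Mass ratio m0/mf = 37865 / 11394 = 3.32324
Step 2: ln(3.32324) = 1.20094
Step 3: delta-v = 4462 * 1.20094 = 5358.6 m/s

5358.6


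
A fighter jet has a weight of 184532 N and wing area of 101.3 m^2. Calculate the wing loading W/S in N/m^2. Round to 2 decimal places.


Step 1: Wing loading = W / S = 184532 / 101.3
Step 2: Wing loading = 1821.64 N/m^2

1821.64


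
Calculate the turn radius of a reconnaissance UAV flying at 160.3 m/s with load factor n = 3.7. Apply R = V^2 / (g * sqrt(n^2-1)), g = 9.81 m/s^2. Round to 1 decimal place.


Step 1: V^2 = 160.3^2 = 25696.09
Step 2: n^2 - 1 = 3.7^2 - 1 = 12.69
Step 3: sqrt(12.69) = 3.562303
Step 4: R = 25696.09 / (9.81 * 3.562303) = 735.3 m

735.3


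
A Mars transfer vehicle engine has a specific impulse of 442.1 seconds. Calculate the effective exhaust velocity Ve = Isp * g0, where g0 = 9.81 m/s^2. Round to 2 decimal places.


Step 1: Ve = Isp * g0 = 442.1 * 9.81
Step 2: Ve = 4337.00 m/s

4337.00


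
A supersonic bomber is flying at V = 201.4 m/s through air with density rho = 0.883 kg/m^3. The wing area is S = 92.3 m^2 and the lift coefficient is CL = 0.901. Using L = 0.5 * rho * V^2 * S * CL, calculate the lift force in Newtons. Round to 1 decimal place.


Step 1: Calculate dynamic pressure q = 0.5 * 0.883 * 201.4^2 = 0.5 * 0.883 * 40561.96 = 17908.1053 Pa
Step 2: Multiply by wing area and lift coefficient: L = 17908.1053 * 92.3 * 0.901
Step 3: L = 1652918.1229 * 0.901 = 1489279.2 N

1489279.2


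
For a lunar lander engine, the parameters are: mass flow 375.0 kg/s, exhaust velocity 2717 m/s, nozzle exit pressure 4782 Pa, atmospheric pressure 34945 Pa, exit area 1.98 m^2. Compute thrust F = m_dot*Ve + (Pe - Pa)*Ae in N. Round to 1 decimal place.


Step 1: Momentum thrust = m_dot * Ve = 375.0 * 2717 = 1018875.0 N
Step 2: Pressure thrust = (Pe - Pa) * Ae = (4782 - 34945) * 1.98 = -59722.74 N
Step 3: Total thrust F = 1018875.0 + -59722.74 = 959152.3 N

959152.3


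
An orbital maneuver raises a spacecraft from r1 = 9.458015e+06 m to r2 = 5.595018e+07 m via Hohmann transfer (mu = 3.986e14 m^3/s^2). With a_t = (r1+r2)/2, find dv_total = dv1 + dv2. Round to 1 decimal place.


Step 1: Transfer semi-major axis a_t = (9.458015e+06 + 5.595018e+07) / 2 = 3.270410e+07 m
Step 2: v1 (circular at r1) = sqrt(mu/r1) = 6491.85 m/s
Step 3: v_t1 = sqrt(mu*(2/r1 - 1/a_t)) = 8491.19 m/s
Step 4: dv1 = |8491.19 - 6491.85| = 1999.33 m/s
Step 5: v2 (circular at r2) = 2669.12 m/s, v_t2 = 1435.38 m/s
Step 6: dv2 = |2669.12 - 1435.38| = 1233.74 m/s
Step 7: Total delta-v = 1999.33 + 1233.74 = 3233.1 m/s

3233.1


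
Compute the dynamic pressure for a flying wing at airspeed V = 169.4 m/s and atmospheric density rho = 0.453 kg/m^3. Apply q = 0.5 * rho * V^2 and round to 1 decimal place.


Step 1: V^2 = 169.4^2 = 28696.36
Step 2: q = 0.5 * 0.453 * 28696.36
Step 3: q = 6499.7 Pa

6499.7


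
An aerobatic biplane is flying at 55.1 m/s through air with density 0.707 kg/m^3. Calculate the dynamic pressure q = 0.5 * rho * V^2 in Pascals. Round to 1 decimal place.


Step 1: V^2 = 55.1^2 = 3036.01
Step 2: q = 0.5 * 0.707 * 3036.01
Step 3: q = 1073.2 Pa

1073.2


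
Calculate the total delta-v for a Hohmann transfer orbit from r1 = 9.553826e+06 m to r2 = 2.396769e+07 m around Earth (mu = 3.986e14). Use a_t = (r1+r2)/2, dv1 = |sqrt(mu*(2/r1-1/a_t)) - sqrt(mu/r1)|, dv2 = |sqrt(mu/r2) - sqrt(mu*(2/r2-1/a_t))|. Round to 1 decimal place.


Step 1: Transfer semi-major axis a_t = (9.553826e+06 + 2.396769e+07) / 2 = 1.676076e+07 m
Step 2: v1 (circular at r1) = sqrt(mu/r1) = 6459.22 m/s
Step 3: v_t1 = sqrt(mu*(2/r1 - 1/a_t)) = 7724.07 m/s
Step 4: dv1 = |7724.07 - 6459.22| = 1264.85 m/s
Step 5: v2 (circular at r2) = 4078.08 m/s, v_t2 = 3078.91 m/s
Step 6: dv2 = |4078.08 - 3078.91| = 999.17 m/s
Step 7: Total delta-v = 1264.85 + 999.17 = 2264.0 m/s

2264.0


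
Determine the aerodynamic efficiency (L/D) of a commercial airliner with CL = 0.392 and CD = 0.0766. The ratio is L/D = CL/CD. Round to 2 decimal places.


Step 1: L/D = CL / CD = 0.392 / 0.0766
Step 2: L/D = 5.12

5.12


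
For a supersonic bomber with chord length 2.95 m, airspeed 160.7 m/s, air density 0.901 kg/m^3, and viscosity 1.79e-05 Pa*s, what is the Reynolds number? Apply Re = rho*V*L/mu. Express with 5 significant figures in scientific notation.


Step 1: Numerator = rho * V * L = 0.901 * 160.7 * 2.95 = 427.132565
Step 2: Re = 427.132565 / 1.79e-05
Step 3: Re = 2.3862e+07

2.3862e+07


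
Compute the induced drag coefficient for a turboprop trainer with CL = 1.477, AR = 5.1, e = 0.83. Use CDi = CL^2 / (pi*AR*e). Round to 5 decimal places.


Step 1: CL^2 = 1.477^2 = 2.181529
Step 2: pi * AR * e = 3.14159 * 5.1 * 0.83 = 13.298362
Step 3: CDi = 2.181529 / 13.298362 = 0.16404

0.16404


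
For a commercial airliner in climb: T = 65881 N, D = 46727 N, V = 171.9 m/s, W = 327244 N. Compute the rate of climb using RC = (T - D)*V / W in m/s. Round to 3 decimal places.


Step 1: Excess thrust = T - D = 65881 - 46727 = 19154 N
Step 2: Excess power = 19154 * 171.9 = 3292572.6 W
Step 3: RC = 3292572.6 / 327244 = 10.062 m/s

10.062


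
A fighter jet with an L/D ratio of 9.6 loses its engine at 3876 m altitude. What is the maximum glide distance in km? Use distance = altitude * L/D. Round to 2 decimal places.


Step 1: Glide distance = altitude * L/D = 3876 * 9.6 = 37209.6 m
Step 2: Convert to km: 37209.6 / 1000 = 37.21 km

37.21


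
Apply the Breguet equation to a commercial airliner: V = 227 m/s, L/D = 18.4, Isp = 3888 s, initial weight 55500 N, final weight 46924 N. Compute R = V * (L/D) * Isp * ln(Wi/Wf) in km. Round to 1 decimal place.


Step 1: Coefficient = V * (L/D) * Isp = 227 * 18.4 * 3888 = 16239398.4 m
Step 2: Wi/Wf = 55500 / 46924 = 1.182764
Step 3: ln(1.182764) = 0.167854
Step 4: R = 16239398.4 * 0.167854 = 2725843.9 m = 2725.8 km

2725.8


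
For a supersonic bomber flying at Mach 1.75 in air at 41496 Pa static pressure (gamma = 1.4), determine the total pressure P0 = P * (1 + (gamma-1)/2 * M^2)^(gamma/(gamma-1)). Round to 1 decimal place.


Step 1: (gamma-1)/2 * M^2 = 0.2 * 3.0625 = 0.6125
Step 2: 1 + 0.6125 = 1.6125
Step 3: Exponent gamma/(gamma-1) = 3.5
Step 4: P0 = 41496 * 1.6125^3.5 = 220930.3 Pa

220930.3


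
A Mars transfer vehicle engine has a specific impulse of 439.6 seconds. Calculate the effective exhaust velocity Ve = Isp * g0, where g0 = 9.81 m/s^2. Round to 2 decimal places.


Step 1: Ve = Isp * g0 = 439.6 * 9.81
Step 2: Ve = 4312.48 m/s

4312.48


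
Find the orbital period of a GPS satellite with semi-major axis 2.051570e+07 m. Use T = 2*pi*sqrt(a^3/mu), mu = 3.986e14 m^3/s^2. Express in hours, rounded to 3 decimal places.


Step 1: a^3 / mu = 8.634934e+21 / 3.986e14 = 2.166316e+07
Step 2: sqrt(2.166316e+07) = 4654.3695 s
Step 3: T = 2*pi * 4654.3695 = 29244.27 s
Step 4: T in hours = 29244.27 / 3600 = 8.123 hours

8.123


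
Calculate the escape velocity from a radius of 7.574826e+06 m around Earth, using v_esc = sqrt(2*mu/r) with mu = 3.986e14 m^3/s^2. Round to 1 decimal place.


Step 1: 2*mu/r = 2 * 3.986e14 / 7.574826e+06 = 105243341.5632
Step 2: v_esc = sqrt(105243341.5632) = 10258.8 m/s

10258.8


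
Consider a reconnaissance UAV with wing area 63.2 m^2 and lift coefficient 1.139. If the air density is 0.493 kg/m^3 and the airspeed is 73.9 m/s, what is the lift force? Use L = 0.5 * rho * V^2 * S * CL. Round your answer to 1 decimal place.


Step 1: Calculate dynamic pressure q = 0.5 * 0.493 * 73.9^2 = 0.5 * 0.493 * 5461.21 = 1346.1883 Pa
Step 2: Multiply by wing area and lift coefficient: L = 1346.1883 * 63.2 * 1.139
Step 3: L = 85079.0983 * 1.139 = 96905.1 N

96905.1


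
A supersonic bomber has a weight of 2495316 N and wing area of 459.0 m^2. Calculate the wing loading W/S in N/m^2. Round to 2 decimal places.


Step 1: Wing loading = W / S = 2495316 / 459.0
Step 2: Wing loading = 5436.42 N/m^2

5436.42


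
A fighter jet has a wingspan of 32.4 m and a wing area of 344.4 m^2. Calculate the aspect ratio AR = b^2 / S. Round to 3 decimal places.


Step 1: b^2 = 32.4^2 = 1049.76
Step 2: AR = 1049.76 / 344.4 = 3.048

3.048


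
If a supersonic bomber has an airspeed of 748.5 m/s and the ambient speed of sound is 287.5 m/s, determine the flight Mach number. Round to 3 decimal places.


Step 1: M = V / a = 748.5 / 287.5
Step 2: M = 2.603

2.603


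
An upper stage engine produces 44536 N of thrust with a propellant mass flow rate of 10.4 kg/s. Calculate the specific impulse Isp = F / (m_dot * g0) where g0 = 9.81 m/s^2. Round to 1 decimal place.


Step 1: m_dot * g0 = 10.4 * 9.81 = 102.02
Step 2: Isp = 44536 / 102.02 = 436.5 s

436.5


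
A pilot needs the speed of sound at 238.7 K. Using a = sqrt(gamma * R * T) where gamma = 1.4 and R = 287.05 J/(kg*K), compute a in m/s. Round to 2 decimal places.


Step 1: gamma * R * T = 1.4 * 287.05 * 238.7 = 95926.369
Step 2: a = sqrt(95926.369) = 309.72 m/s

309.72


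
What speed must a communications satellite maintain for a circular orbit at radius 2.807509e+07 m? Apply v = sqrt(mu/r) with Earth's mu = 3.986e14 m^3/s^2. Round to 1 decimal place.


Step 1: mu / r = 3.986e14 / 2.807509e+07 = 14197639.2596
Step 2: v = sqrt(14197639.2596) = 3768.0 m/s

3768.0


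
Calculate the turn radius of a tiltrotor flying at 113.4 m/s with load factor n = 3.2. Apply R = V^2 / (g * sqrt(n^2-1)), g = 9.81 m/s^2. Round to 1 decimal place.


Step 1: V^2 = 113.4^2 = 12859.56
Step 2: n^2 - 1 = 3.2^2 - 1 = 9.24
Step 3: sqrt(9.24) = 3.039737
Step 4: R = 12859.56 / (9.81 * 3.039737) = 431.2 m

431.2


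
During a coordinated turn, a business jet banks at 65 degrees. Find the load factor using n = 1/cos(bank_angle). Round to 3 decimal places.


Step 1: Convert 65 degrees to radians = 1.134464
Step 2: cos(65 deg) = 0.422618
Step 3: n = 1 / 0.422618 = 2.366

2.366


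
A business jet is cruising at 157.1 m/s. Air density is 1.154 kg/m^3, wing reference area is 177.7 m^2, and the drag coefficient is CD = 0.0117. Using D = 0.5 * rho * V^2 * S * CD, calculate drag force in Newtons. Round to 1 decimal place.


Step 1: Dynamic pressure q = 0.5 * 1.154 * 157.1^2 = 14240.5966 Pa
Step 2: Drag D = q * S * CD = 14240.5966 * 177.7 * 0.0117
Step 3: D = 29607.5 N

29607.5


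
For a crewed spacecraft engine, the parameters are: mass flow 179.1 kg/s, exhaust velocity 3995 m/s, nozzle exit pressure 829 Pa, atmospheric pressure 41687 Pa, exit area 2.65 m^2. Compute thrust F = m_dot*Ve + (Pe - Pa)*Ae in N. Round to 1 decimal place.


Step 1: Momentum thrust = m_dot * Ve = 179.1 * 3995 = 715504.5 N
Step 2: Pressure thrust = (Pe - Pa) * Ae = (829 - 41687) * 2.65 = -108273.70 N
Step 3: Total thrust F = 715504.5 + -108273.70 = 607230.8 N

607230.8


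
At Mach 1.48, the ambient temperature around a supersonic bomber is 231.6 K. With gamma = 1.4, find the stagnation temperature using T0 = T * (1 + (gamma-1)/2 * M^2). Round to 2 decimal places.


Step 1: (gamma-1)/2 = 0.2
Step 2: M^2 = 2.1904
Step 3: 1 + 0.2 * 2.1904 = 1.43808
Step 4: T0 = 231.6 * 1.43808 = 333.06 K

333.06


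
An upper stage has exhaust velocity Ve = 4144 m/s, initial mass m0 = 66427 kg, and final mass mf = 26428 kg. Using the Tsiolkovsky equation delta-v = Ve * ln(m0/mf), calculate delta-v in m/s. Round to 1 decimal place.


Step 1: Mass ratio m0/mf = 66427 / 26428 = 2.513508
Step 2: ln(2.513508) = 0.92168
Step 3: delta-v = 4144 * 0.92168 = 3819.4 m/s

3819.4


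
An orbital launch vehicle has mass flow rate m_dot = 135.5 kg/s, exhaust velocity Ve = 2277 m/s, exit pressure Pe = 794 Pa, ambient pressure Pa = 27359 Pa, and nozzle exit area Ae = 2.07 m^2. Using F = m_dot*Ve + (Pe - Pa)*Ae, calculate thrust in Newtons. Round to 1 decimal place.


Step 1: Momentum thrust = m_dot * Ve = 135.5 * 2277 = 308533.5 N
Step 2: Pressure thrust = (Pe - Pa) * Ae = (794 - 27359) * 2.07 = -54989.55 N
Step 3: Total thrust F = 308533.5 + -54989.55 = 253544.0 N

253544.0


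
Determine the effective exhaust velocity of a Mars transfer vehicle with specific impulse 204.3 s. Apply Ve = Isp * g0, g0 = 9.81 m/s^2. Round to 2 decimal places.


Step 1: Ve = Isp * g0 = 204.3 * 9.81
Step 2: Ve = 2004.18 m/s

2004.18


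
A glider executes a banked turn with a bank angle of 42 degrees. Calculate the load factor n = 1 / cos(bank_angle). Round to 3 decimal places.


Step 1: Convert 42 degrees to radians = 0.733038
Step 2: cos(42 deg) = 0.743145
Step 3: n = 1 / 0.743145 = 1.346

1.346


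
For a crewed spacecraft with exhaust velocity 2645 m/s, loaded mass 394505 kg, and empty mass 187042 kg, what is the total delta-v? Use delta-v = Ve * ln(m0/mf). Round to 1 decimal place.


Step 1: Mass ratio m0/mf = 394505 / 187042 = 2.109179
Step 2: ln(2.109179) = 0.746299
Step 3: delta-v = 2645 * 0.746299 = 1974.0 m/s

1974.0


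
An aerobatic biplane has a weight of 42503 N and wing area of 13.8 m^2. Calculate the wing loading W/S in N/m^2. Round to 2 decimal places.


Step 1: Wing loading = W / S = 42503 / 13.8
Step 2: Wing loading = 3079.93 N/m^2

3079.93


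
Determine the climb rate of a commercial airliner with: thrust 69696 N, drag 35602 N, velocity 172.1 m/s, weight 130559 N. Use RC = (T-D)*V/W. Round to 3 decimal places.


Step 1: Excess thrust = T - D = 69696 - 35602 = 34094 N
Step 2: Excess power = 34094 * 172.1 = 5867577.4 W
Step 3: RC = 5867577.4 / 130559 = 44.942 m/s

44.942


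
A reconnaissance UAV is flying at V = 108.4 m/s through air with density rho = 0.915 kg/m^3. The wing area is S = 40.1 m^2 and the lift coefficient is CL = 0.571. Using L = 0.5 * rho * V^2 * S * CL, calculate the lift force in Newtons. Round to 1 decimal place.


Step 1: Calculate dynamic pressure q = 0.5 * 0.915 * 108.4^2 = 0.5 * 0.915 * 11750.56 = 5375.8812 Pa
Step 2: Multiply by wing area and lift coefficient: L = 5375.8812 * 40.1 * 0.571
Step 3: L = 215572.8361 * 0.571 = 123092.1 N

123092.1


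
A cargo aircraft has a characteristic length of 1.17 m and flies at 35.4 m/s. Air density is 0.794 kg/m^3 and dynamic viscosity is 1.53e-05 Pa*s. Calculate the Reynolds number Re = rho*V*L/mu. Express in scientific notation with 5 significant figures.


Step 1: Numerator = rho * V * L = 0.794 * 35.4 * 1.17 = 32.885892
Step 2: Re = 32.885892 / 1.53e-05
Step 3: Re = 2.1494e+06

2.1494e+06


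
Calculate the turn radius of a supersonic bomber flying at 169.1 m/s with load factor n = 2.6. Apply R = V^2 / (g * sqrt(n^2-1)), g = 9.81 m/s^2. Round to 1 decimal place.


Step 1: V^2 = 169.1^2 = 28594.81
Step 2: n^2 - 1 = 2.6^2 - 1 = 5.76
Step 3: sqrt(5.76) = 2.4
Step 4: R = 28594.81 / (9.81 * 2.4) = 1214.5 m

1214.5


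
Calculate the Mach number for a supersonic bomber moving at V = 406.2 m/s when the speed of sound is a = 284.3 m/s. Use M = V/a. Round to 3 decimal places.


Step 1: M = V / a = 406.2 / 284.3
Step 2: M = 1.429

1.429


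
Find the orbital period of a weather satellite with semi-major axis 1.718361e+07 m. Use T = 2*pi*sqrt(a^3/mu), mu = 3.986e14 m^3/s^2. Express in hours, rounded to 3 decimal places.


Step 1: a^3 / mu = 5.073915e+21 / 3.986e14 = 1.272934e+07
Step 2: sqrt(1.272934e+07) = 3567.8202 s
Step 3: T = 2*pi * 3567.8202 = 22417.28 s
Step 4: T in hours = 22417.28 / 3600 = 6.227 hours

6.227


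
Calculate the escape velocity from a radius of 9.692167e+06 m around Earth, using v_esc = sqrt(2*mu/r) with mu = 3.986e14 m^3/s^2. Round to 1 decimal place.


Step 1: 2*mu/r = 2 * 3.986e14 / 9.692167e+06 = 82251987.6102
Step 2: v_esc = sqrt(82251987.6102) = 9069.3 m/s

9069.3


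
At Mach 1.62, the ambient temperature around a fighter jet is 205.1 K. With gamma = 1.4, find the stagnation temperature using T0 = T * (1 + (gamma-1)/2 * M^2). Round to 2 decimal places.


Step 1: (gamma-1)/2 = 0.2
Step 2: M^2 = 2.6244
Step 3: 1 + 0.2 * 2.6244 = 1.52488
Step 4: T0 = 205.1 * 1.52488 = 312.75 K

312.75


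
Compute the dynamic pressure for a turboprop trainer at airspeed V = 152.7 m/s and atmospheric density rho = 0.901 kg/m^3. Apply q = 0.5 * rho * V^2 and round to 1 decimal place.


Step 1: V^2 = 152.7^2 = 23317.29
Step 2: q = 0.5 * 0.901 * 23317.29
Step 3: q = 10504.4 Pa

10504.4


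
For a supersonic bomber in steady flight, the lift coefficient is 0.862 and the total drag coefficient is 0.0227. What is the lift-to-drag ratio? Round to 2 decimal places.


Step 1: L/D = CL / CD = 0.862 / 0.0227
Step 2: L/D = 37.97

37.97


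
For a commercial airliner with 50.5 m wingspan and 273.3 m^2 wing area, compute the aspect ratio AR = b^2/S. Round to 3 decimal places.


Step 1: b^2 = 50.5^2 = 2550.25
Step 2: AR = 2550.25 / 273.3 = 9.331

9.331


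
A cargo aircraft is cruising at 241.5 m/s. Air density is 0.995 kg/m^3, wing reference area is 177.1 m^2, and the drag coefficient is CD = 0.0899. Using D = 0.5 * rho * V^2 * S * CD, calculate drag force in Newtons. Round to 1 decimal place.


Step 1: Dynamic pressure q = 0.5 * 0.995 * 241.5^2 = 29015.3194 Pa
Step 2: Drag D = q * S * CD = 29015.3194 * 177.1 * 0.0899
Step 3: D = 461961.3 N

461961.3


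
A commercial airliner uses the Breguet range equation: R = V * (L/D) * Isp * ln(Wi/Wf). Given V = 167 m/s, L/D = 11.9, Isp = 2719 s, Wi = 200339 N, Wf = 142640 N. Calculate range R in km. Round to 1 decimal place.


Step 1: Coefficient = V * (L/D) * Isp = 167 * 11.9 * 2719 = 5403468.7 m
Step 2: Wi/Wf = 200339 / 142640 = 1.404508
Step 3: ln(1.404508) = 0.339687
Step 4: R = 5403468.7 * 0.339687 = 1835487.8 m = 1835.5 km

1835.5


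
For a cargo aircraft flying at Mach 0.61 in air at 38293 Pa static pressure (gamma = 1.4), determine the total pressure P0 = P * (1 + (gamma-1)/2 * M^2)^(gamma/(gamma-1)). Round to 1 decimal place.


Step 1: (gamma-1)/2 * M^2 = 0.2 * 0.3721 = 0.07442
Step 2: 1 + 0.07442 = 1.07442
Step 3: Exponent gamma/(gamma-1) = 3.5
Step 4: P0 = 38293 * 1.07442^3.5 = 49229.9 Pa

49229.9


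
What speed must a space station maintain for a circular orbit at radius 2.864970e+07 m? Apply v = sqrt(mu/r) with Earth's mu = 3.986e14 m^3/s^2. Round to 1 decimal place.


Step 1: mu / r = 3.986e14 / 2.864970e+07 = 13912885.6498
Step 2: v = sqrt(13912885.6498) = 3730.0 m/s

3730.0


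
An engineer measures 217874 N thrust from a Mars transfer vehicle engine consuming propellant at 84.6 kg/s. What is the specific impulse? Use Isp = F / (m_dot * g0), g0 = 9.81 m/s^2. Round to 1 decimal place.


Step 1: m_dot * g0 = 84.6 * 9.81 = 829.93
Step 2: Isp = 217874 / 829.93 = 262.5 s

262.5


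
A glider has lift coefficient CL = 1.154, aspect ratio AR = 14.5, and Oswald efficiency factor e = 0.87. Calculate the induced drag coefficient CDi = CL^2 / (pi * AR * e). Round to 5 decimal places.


Step 1: CL^2 = 1.154^2 = 1.331716
Step 2: pi * AR * e = 3.14159 * 14.5 * 0.87 = 39.631191
Step 3: CDi = 1.331716 / 39.631191 = 0.03360

0.03360


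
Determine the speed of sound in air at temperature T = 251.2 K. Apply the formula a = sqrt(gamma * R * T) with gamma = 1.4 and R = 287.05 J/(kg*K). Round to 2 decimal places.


Step 1: gamma * R * T = 1.4 * 287.05 * 251.2 = 100949.744
Step 2: a = sqrt(100949.744) = 317.73 m/s

317.73


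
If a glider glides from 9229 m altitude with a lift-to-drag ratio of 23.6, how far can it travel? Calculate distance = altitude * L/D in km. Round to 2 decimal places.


Step 1: Glide distance = altitude * L/D = 9229 * 23.6 = 217804.4 m
Step 2: Convert to km: 217804.4 / 1000 = 217.80 km

217.80


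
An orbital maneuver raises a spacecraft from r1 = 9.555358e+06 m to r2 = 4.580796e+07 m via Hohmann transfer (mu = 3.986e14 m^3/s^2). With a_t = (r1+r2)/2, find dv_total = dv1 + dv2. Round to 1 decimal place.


Step 1: Transfer semi-major axis a_t = (9.555358e+06 + 4.580796e+07) / 2 = 2.768166e+07 m
Step 2: v1 (circular at r1) = sqrt(mu/r1) = 6458.7 m/s
Step 3: v_t1 = sqrt(mu*(2/r1 - 1/a_t)) = 8308.44 m/s
Step 4: dv1 = |8308.44 - 6458.7| = 1849.74 m/s
Step 5: v2 (circular at r2) = 2949.84 m/s, v_t2 = 1733.11 m/s
Step 6: dv2 = |2949.84 - 1733.11| = 1216.73 m/s
Step 7: Total delta-v = 1849.74 + 1216.73 = 3066.5 m/s

3066.5


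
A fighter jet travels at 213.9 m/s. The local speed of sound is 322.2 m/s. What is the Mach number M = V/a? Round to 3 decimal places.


Step 1: M = V / a = 213.9 / 322.2
Step 2: M = 0.664

0.664


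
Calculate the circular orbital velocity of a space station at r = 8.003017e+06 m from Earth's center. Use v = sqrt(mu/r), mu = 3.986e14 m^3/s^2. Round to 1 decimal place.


Step 1: mu / r = 3.986e14 / 8.003017e+06 = 49806216.8305
Step 2: v = sqrt(49806216.8305) = 7057.4 m/s

7057.4


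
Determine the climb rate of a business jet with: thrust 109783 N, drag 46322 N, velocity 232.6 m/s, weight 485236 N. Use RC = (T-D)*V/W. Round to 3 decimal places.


Step 1: Excess thrust = T - D = 109783 - 46322 = 63461 N
Step 2: Excess power = 63461 * 232.6 = 14761028.6 W
Step 3: RC = 14761028.6 / 485236 = 30.420 m/s

30.420


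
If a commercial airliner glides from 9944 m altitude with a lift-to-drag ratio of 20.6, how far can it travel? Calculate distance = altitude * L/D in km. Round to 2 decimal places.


Step 1: Glide distance = altitude * L/D = 9944 * 20.6 = 204846.4 m
Step 2: Convert to km: 204846.4 / 1000 = 204.85 km

204.85


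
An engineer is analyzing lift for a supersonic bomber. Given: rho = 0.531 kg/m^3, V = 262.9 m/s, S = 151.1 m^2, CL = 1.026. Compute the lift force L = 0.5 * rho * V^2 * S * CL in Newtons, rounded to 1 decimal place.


Step 1: Calculate dynamic pressure q = 0.5 * 0.531 * 262.9^2 = 0.5 * 0.531 * 69116.41 = 18350.4069 Pa
Step 2: Multiply by wing area and lift coefficient: L = 18350.4069 * 151.1 * 1.026
Step 3: L = 2772746.4758 * 1.026 = 2844837.9 N

2844837.9


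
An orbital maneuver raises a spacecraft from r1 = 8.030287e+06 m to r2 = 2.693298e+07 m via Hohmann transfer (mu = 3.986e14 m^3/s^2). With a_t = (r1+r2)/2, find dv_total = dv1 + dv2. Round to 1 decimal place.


Step 1: Transfer semi-major axis a_t = (8.030287e+06 + 2.693298e+07) / 2 = 1.748163e+07 m
Step 2: v1 (circular at r1) = sqrt(mu/r1) = 7045.36 m/s
Step 3: v_t1 = sqrt(mu*(2/r1 - 1/a_t)) = 8744.89 m/s
Step 4: dv1 = |8744.89 - 7045.36| = 1699.53 m/s
Step 5: v2 (circular at r2) = 3847.04 m/s, v_t2 = 2607.36 m/s
Step 6: dv2 = |3847.04 - 2607.36| = 1239.68 m/s
Step 7: Total delta-v = 1699.53 + 1239.68 = 2939.2 m/s

2939.2


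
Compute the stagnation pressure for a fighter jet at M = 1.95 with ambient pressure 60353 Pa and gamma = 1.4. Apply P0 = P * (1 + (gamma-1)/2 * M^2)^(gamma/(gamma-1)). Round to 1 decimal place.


Step 1: (gamma-1)/2 * M^2 = 0.2 * 3.8025 = 0.7605
Step 2: 1 + 0.7605 = 1.7605
Step 3: Exponent gamma/(gamma-1) = 3.5
Step 4: P0 = 60353 * 1.7605^3.5 = 436943.2 Pa

436943.2


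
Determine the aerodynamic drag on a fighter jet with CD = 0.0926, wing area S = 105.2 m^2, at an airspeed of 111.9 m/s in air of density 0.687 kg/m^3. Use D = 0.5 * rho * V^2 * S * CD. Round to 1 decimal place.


Step 1: Dynamic pressure q = 0.5 * 0.687 * 111.9^2 = 4301.173 Pa
Step 2: Drag D = q * S * CD = 4301.173 * 105.2 * 0.0926
Step 3: D = 41900.0 N

41900.0


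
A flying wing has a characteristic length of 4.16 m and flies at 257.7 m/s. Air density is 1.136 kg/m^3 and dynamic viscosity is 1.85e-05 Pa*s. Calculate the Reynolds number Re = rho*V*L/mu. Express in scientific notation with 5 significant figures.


Step 1: Numerator = rho * V * L = 1.136 * 257.7 * 4.16 = 1217.828352
Step 2: Re = 1217.828352 / 1.85e-05
Step 3: Re = 6.5829e+07

6.5829e+07


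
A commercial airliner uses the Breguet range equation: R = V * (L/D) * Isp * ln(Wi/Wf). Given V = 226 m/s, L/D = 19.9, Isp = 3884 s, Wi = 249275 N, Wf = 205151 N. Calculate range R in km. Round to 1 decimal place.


Step 1: Coefficient = V * (L/D) * Isp = 226 * 19.9 * 3884 = 17467901.6 m
Step 2: Wi/Wf = 249275 / 205151 = 1.215081
Step 3: ln(1.215081) = 0.19481
Step 4: R = 17467901.6 * 0.19481 = 3402929.1 m = 3402.9 km

3402.9


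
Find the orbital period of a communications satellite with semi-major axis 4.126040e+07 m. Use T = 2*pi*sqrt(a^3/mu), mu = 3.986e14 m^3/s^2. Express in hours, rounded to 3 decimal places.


Step 1: a^3 / mu = 7.024256e+22 / 3.986e14 = 1.762232e+08
Step 2: sqrt(1.762232e+08) = 13274.9075 s
Step 3: T = 2*pi * 13274.9075 = 83408.7 s
Step 4: T in hours = 83408.7 / 3600 = 23.169 hours

23.169


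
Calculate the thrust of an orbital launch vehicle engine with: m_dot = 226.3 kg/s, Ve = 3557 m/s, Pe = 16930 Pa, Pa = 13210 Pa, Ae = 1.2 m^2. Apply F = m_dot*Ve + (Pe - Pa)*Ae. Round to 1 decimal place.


Step 1: Momentum thrust = m_dot * Ve = 226.3 * 3557 = 804949.1 N
Step 2: Pressure thrust = (Pe - Pa) * Ae = (16930 - 13210) * 1.2 = 4464.0 N
Step 3: Total thrust F = 804949.1 + 4464.0 = 809413.1 N

809413.1


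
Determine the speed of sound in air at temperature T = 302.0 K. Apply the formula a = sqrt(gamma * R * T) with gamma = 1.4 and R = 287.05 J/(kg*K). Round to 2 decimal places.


Step 1: gamma * R * T = 1.4 * 287.05 * 302.0 = 121364.74
Step 2: a = sqrt(121364.74) = 348.37 m/s

348.37


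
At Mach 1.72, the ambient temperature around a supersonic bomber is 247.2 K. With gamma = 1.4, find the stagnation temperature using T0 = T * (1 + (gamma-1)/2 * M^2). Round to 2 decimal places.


Step 1: (gamma-1)/2 = 0.2
Step 2: M^2 = 2.9584
Step 3: 1 + 0.2 * 2.9584 = 1.59168
Step 4: T0 = 247.2 * 1.59168 = 393.46 K

393.46


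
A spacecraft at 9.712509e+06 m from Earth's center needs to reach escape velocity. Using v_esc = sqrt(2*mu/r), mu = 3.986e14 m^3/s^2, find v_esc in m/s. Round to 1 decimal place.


Step 1: 2*mu/r = 2 * 3.986e14 / 9.712509e+06 = 82079718.0214
Step 2: v_esc = sqrt(82079718.0214) = 9059.8 m/s

9059.8


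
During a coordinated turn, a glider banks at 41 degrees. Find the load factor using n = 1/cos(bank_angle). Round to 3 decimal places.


Step 1: Convert 41 degrees to radians = 0.715585
Step 2: cos(41 deg) = 0.75471
Step 3: n = 1 / 0.75471 = 1.325

1.325


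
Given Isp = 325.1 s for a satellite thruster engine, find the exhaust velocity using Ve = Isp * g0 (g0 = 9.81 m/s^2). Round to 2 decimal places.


Step 1: Ve = Isp * g0 = 325.1 * 9.81
Step 2: Ve = 3189.23 m/s

3189.23


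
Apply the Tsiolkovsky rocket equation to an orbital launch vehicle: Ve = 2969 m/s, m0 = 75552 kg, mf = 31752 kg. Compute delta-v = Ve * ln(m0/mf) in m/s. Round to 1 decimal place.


Step 1: Mass ratio m0/mf = 75552 / 31752 = 2.379441
Step 2: ln(2.379441) = 0.866865
Step 3: delta-v = 2969 * 0.866865 = 2573.7 m/s

2573.7


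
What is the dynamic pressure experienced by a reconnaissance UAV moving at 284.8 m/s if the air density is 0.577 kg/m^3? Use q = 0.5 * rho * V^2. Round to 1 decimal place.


Step 1: V^2 = 284.8^2 = 81111.04
Step 2: q = 0.5 * 0.577 * 81111.04
Step 3: q = 23400.5 Pa

23400.5


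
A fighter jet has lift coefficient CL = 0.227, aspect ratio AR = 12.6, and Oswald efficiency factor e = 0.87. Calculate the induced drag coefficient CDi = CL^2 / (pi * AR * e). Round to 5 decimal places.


Step 1: CL^2 = 0.227^2 = 0.051529
Step 2: pi * AR * e = 3.14159 * 12.6 * 0.87 = 34.438139
Step 3: CDi = 0.051529 / 34.438139 = 0.00150

0.00150


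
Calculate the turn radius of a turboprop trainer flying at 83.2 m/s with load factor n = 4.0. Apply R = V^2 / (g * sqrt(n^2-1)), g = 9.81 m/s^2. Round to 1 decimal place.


Step 1: V^2 = 83.2^2 = 6922.24
Step 2: n^2 - 1 = 4.0^2 - 1 = 15.0
Step 3: sqrt(15.0) = 3.872983
Step 4: R = 6922.24 / (9.81 * 3.872983) = 182.2 m

182.2


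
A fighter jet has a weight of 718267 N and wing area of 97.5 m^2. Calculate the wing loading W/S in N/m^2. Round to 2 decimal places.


Step 1: Wing loading = W / S = 718267 / 97.5
Step 2: Wing loading = 7366.84 N/m^2

7366.84


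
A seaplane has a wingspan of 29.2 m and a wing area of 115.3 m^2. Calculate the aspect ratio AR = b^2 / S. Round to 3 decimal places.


Step 1: b^2 = 29.2^2 = 852.64
Step 2: AR = 852.64 / 115.3 = 7.395

7.395


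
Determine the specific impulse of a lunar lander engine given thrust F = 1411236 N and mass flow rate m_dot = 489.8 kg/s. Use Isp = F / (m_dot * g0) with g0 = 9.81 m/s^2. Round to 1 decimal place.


Step 1: m_dot * g0 = 489.8 * 9.81 = 4804.94
Step 2: Isp = 1411236 / 4804.94 = 293.7 s

293.7


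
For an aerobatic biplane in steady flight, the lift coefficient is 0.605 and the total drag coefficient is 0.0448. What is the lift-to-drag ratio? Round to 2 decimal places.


Step 1: L/D = CL / CD = 0.605 / 0.0448
Step 2: L/D = 13.50

13.50


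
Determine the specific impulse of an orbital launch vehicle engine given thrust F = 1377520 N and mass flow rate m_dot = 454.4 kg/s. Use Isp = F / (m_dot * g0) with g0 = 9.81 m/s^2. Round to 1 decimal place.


Step 1: m_dot * g0 = 454.4 * 9.81 = 4457.66
Step 2: Isp = 1377520 / 4457.66 = 309.0 s

309.0


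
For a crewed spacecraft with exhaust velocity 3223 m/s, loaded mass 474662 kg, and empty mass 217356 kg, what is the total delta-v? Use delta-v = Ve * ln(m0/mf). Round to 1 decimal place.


Step 1: Mass ratio m0/mf = 474662 / 217356 = 2.1838
Step 2: ln(2.1838) = 0.781066
Step 3: delta-v = 3223 * 0.781066 = 2517.4 m/s

2517.4


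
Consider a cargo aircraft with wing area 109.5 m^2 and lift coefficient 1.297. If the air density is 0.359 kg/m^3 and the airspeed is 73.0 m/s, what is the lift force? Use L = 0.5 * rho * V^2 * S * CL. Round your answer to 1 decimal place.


Step 1: Calculate dynamic pressure q = 0.5 * 0.359 * 73.0^2 = 0.5 * 0.359 * 5329.0 = 956.5555 Pa
Step 2: Multiply by wing area and lift coefficient: L = 956.5555 * 109.5 * 1.297
Step 3: L = 104742.8272 * 1.297 = 135851.4 N

135851.4


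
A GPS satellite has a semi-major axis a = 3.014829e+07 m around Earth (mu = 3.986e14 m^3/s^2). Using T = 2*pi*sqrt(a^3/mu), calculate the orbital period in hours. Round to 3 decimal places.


Step 1: a^3 / mu = 2.740237e+22 / 3.986e14 = 6.874653e+07
Step 2: sqrt(6.874653e+07) = 8291.3525 s
Step 3: T = 2*pi * 8291.3525 = 52096.1 s
Step 4: T in hours = 52096.1 / 3600 = 14.471 hours

14.471


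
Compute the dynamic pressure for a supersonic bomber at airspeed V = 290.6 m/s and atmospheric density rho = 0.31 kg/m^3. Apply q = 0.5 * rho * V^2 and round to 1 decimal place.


Step 1: V^2 = 290.6^2 = 84448.36
Step 2: q = 0.5 * 0.31 * 84448.36
Step 3: q = 13089.5 Pa

13089.5


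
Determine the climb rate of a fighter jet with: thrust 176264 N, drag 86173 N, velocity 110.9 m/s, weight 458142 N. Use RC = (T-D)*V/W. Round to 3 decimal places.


Step 1: Excess thrust = T - D = 176264 - 86173 = 90091 N
Step 2: Excess power = 90091 * 110.9 = 9991091.9 W
Step 3: RC = 9991091.9 / 458142 = 21.808 m/s

21.808


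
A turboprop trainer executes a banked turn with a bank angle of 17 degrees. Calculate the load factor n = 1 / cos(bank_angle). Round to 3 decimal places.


Step 1: Convert 17 degrees to radians = 0.296706
Step 2: cos(17 deg) = 0.956305
Step 3: n = 1 / 0.956305 = 1.046

1.046


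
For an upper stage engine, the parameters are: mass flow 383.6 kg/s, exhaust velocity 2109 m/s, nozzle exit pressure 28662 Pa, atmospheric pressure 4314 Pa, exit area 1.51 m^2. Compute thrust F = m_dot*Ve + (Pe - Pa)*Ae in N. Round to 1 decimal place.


Step 1: Momentum thrust = m_dot * Ve = 383.6 * 2109 = 809012.4 N
Step 2: Pressure thrust = (Pe - Pa) * Ae = (28662 - 4314) * 1.51 = 36765.48 N
Step 3: Total thrust F = 809012.4 + 36765.48 = 845777.9 N

845777.9


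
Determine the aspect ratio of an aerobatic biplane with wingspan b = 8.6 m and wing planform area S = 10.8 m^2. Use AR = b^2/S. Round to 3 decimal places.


Step 1: b^2 = 8.6^2 = 73.96
Step 2: AR = 73.96 / 10.8 = 6.848

6.848


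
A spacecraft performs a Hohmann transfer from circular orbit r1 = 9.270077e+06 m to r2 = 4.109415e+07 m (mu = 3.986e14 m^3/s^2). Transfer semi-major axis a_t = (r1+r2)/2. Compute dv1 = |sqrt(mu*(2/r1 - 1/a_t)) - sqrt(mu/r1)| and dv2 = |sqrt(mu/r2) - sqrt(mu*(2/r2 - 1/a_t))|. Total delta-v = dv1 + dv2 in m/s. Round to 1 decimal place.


Step 1: Transfer semi-major axis a_t = (9.270077e+06 + 4.109415e+07) / 2 = 2.518211e+07 m
Step 2: v1 (circular at r1) = sqrt(mu/r1) = 6557.33 m/s
Step 3: v_t1 = sqrt(mu*(2/r1 - 1/a_t)) = 8376.66 m/s
Step 4: dv1 = |8376.66 - 6557.33| = 1819.33 m/s
Step 5: v2 (circular at r2) = 3114.43 m/s, v_t2 = 1889.62 m/s
Step 6: dv2 = |3114.43 - 1889.62| = 1224.81 m/s
Step 7: Total delta-v = 1819.33 + 1224.81 = 3044.1 m/s

3044.1
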